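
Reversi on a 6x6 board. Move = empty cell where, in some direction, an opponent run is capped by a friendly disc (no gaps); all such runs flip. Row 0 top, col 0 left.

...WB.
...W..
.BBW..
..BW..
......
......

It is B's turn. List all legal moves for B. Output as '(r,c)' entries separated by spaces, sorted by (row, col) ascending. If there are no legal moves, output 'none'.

Answer: (0,2) (1,4) (2,4) (3,4) (4,4)

Derivation:
(0,2): flips 1 -> legal
(1,2): no bracket -> illegal
(1,4): flips 1 -> legal
(2,4): flips 1 -> legal
(3,4): flips 1 -> legal
(4,2): no bracket -> illegal
(4,3): no bracket -> illegal
(4,4): flips 1 -> legal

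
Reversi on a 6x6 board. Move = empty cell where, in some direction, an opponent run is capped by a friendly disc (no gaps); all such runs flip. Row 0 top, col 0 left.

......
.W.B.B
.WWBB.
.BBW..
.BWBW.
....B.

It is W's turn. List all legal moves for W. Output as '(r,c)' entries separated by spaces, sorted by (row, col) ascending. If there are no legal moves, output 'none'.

Answer: (0,3) (0,4) (2,0) (2,5) (3,0) (4,0) (5,1) (5,3)

Derivation:
(0,2): no bracket -> illegal
(0,3): flips 2 -> legal
(0,4): flips 1 -> legal
(0,5): no bracket -> illegal
(1,2): no bracket -> illegal
(1,4): no bracket -> illegal
(2,0): flips 1 -> legal
(2,5): flips 2 -> legal
(3,0): flips 2 -> legal
(3,4): no bracket -> illegal
(3,5): no bracket -> illegal
(4,0): flips 2 -> legal
(4,5): no bracket -> illegal
(5,0): no bracket -> illegal
(5,1): flips 2 -> legal
(5,2): no bracket -> illegal
(5,3): flips 1 -> legal
(5,5): no bracket -> illegal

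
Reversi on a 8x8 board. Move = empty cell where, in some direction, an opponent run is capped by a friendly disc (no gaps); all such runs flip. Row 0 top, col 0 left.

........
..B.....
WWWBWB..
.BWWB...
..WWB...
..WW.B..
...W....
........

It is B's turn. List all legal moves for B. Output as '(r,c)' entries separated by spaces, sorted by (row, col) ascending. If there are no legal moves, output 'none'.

Answer: (1,1) (1,3) (1,4) (3,0) (4,1) (6,1) (6,2) (6,4) (7,3)

Derivation:
(1,0): no bracket -> illegal
(1,1): flips 3 -> legal
(1,3): flips 1 -> legal
(1,4): flips 1 -> legal
(1,5): no bracket -> illegal
(3,0): flips 1 -> legal
(3,5): no bracket -> illegal
(4,1): flips 3 -> legal
(5,1): no bracket -> illegal
(5,4): no bracket -> illegal
(6,1): flips 2 -> legal
(6,2): flips 5 -> legal
(6,4): flips 2 -> legal
(7,2): no bracket -> illegal
(7,3): flips 4 -> legal
(7,4): no bracket -> illegal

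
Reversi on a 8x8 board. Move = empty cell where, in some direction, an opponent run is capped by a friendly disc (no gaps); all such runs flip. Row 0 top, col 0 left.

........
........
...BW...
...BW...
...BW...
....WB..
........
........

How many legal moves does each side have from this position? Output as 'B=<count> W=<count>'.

Answer: B=6 W=7

Derivation:
-- B to move --
(1,3): no bracket -> illegal
(1,4): no bracket -> illegal
(1,5): flips 1 -> legal
(2,5): flips 2 -> legal
(3,5): flips 1 -> legal
(4,5): flips 2 -> legal
(5,3): flips 1 -> legal
(6,3): no bracket -> illegal
(6,4): no bracket -> illegal
(6,5): flips 1 -> legal
B mobility = 6
-- W to move --
(1,2): flips 1 -> legal
(1,3): no bracket -> illegal
(1,4): no bracket -> illegal
(2,2): flips 2 -> legal
(3,2): flips 2 -> legal
(4,2): flips 2 -> legal
(4,5): no bracket -> illegal
(4,6): no bracket -> illegal
(5,2): flips 1 -> legal
(5,3): no bracket -> illegal
(5,6): flips 1 -> legal
(6,4): no bracket -> illegal
(6,5): no bracket -> illegal
(6,6): flips 1 -> legal
W mobility = 7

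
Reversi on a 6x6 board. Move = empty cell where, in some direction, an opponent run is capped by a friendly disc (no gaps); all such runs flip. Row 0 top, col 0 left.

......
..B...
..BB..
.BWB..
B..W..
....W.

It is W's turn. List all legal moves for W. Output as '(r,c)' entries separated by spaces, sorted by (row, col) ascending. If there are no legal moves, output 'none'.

Answer: (0,2) (1,3) (1,4) (3,0) (3,4)

Derivation:
(0,1): no bracket -> illegal
(0,2): flips 2 -> legal
(0,3): no bracket -> illegal
(1,1): no bracket -> illegal
(1,3): flips 2 -> legal
(1,4): flips 1 -> legal
(2,0): no bracket -> illegal
(2,1): no bracket -> illegal
(2,4): no bracket -> illegal
(3,0): flips 1 -> legal
(3,4): flips 1 -> legal
(4,1): no bracket -> illegal
(4,2): no bracket -> illegal
(4,4): no bracket -> illegal
(5,0): no bracket -> illegal
(5,1): no bracket -> illegal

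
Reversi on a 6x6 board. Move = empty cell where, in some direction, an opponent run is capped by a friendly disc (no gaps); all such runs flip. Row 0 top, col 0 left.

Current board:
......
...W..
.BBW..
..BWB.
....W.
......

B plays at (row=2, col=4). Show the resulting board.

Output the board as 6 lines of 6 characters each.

Answer: ......
...W..
.BBBB.
..BWB.
....W.
......

Derivation:
Place B at (2,4); scan 8 dirs for brackets.
Dir NW: opp run (1,3), next='.' -> no flip
Dir N: first cell '.' (not opp) -> no flip
Dir NE: first cell '.' (not opp) -> no flip
Dir W: opp run (2,3) capped by B -> flip
Dir E: first cell '.' (not opp) -> no flip
Dir SW: opp run (3,3), next='.' -> no flip
Dir S: first cell 'B' (not opp) -> no flip
Dir SE: first cell '.' (not opp) -> no flip
All flips: (2,3)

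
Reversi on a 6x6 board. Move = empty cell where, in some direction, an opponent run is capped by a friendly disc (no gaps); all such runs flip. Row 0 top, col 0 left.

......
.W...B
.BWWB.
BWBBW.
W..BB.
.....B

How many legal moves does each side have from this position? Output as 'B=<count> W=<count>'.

Answer: B=9 W=8

Derivation:
-- B to move --
(0,0): flips 2 -> legal
(0,1): flips 1 -> legal
(0,2): no bracket -> illegal
(1,0): no bracket -> illegal
(1,2): flips 1 -> legal
(1,3): flips 1 -> legal
(1,4): flips 1 -> legal
(2,0): no bracket -> illegal
(2,5): flips 1 -> legal
(3,5): flips 1 -> legal
(4,1): flips 1 -> legal
(4,2): no bracket -> illegal
(4,5): no bracket -> illegal
(5,0): flips 1 -> legal
(5,1): no bracket -> illegal
B mobility = 9
-- W to move --
(0,4): no bracket -> illegal
(0,5): no bracket -> illegal
(1,0): no bracket -> illegal
(1,2): no bracket -> illegal
(1,3): no bracket -> illegal
(1,4): flips 1 -> legal
(2,0): flips 2 -> legal
(2,5): flips 1 -> legal
(3,5): no bracket -> illegal
(4,1): flips 1 -> legal
(4,2): flips 1 -> legal
(4,5): no bracket -> illegal
(5,2): flips 1 -> legal
(5,3): flips 2 -> legal
(5,4): flips 1 -> legal
W mobility = 8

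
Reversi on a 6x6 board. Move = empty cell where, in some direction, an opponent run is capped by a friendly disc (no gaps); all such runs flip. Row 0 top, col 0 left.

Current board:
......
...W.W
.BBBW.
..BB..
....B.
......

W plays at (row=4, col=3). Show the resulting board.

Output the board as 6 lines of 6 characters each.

Answer: ......
...W.W
.BBWW.
..BW..
...WB.
......

Derivation:
Place W at (4,3); scan 8 dirs for brackets.
Dir NW: opp run (3,2) (2,1), next='.' -> no flip
Dir N: opp run (3,3) (2,3) capped by W -> flip
Dir NE: first cell '.' (not opp) -> no flip
Dir W: first cell '.' (not opp) -> no flip
Dir E: opp run (4,4), next='.' -> no flip
Dir SW: first cell '.' (not opp) -> no flip
Dir S: first cell '.' (not opp) -> no flip
Dir SE: first cell '.' (not opp) -> no flip
All flips: (2,3) (3,3)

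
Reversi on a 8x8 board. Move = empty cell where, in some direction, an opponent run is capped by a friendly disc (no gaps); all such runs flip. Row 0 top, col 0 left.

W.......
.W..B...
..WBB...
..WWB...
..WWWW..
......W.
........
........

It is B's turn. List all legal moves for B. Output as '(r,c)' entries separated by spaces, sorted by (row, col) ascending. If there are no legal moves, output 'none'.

(0,1): no bracket -> illegal
(0,2): no bracket -> illegal
(1,0): no bracket -> illegal
(1,2): no bracket -> illegal
(1,3): no bracket -> illegal
(2,0): no bracket -> illegal
(2,1): flips 1 -> legal
(3,1): flips 2 -> legal
(3,5): no bracket -> illegal
(3,6): no bracket -> illegal
(4,1): flips 1 -> legal
(4,6): no bracket -> illegal
(4,7): no bracket -> illegal
(5,1): flips 2 -> legal
(5,2): flips 1 -> legal
(5,3): flips 2 -> legal
(5,4): flips 1 -> legal
(5,5): no bracket -> illegal
(5,7): no bracket -> illegal
(6,5): no bracket -> illegal
(6,6): no bracket -> illegal
(6,7): flips 2 -> legal

Answer: (2,1) (3,1) (4,1) (5,1) (5,2) (5,3) (5,4) (6,7)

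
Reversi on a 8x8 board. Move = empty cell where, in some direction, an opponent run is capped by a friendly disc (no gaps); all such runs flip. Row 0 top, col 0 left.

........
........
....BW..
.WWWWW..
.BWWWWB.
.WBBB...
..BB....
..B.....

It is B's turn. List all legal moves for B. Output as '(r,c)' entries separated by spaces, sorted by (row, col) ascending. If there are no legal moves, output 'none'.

Answer: (1,6) (2,0) (2,1) (2,2) (2,3) (2,6) (3,6) (4,0) (5,0) (6,0) (6,1)

Derivation:
(1,4): no bracket -> illegal
(1,5): no bracket -> illegal
(1,6): flips 3 -> legal
(2,0): flips 2 -> legal
(2,1): flips 3 -> legal
(2,2): flips 2 -> legal
(2,3): flips 3 -> legal
(2,6): flips 3 -> legal
(3,0): no bracket -> illegal
(3,6): flips 1 -> legal
(4,0): flips 1 -> legal
(5,0): flips 1 -> legal
(5,5): no bracket -> illegal
(5,6): no bracket -> illegal
(6,0): flips 3 -> legal
(6,1): flips 1 -> legal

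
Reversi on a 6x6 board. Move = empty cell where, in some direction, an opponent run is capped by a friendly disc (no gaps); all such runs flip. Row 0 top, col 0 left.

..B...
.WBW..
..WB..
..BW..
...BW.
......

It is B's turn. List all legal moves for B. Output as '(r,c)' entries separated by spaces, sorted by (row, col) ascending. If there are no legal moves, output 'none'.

Answer: (0,3) (1,0) (1,4) (2,0) (2,1) (2,4) (3,4) (4,5)

Derivation:
(0,0): no bracket -> illegal
(0,1): no bracket -> illegal
(0,3): flips 1 -> legal
(0,4): no bracket -> illegal
(1,0): flips 1 -> legal
(1,4): flips 1 -> legal
(2,0): flips 1 -> legal
(2,1): flips 1 -> legal
(2,4): flips 1 -> legal
(3,1): no bracket -> illegal
(3,4): flips 1 -> legal
(3,5): no bracket -> illegal
(4,2): no bracket -> illegal
(4,5): flips 1 -> legal
(5,3): no bracket -> illegal
(5,4): no bracket -> illegal
(5,5): no bracket -> illegal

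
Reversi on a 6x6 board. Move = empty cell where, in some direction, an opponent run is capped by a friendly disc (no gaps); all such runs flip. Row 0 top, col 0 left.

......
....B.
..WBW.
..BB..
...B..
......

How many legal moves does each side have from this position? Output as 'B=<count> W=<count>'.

Answer: B=6 W=3

Derivation:
-- B to move --
(1,1): flips 1 -> legal
(1,2): flips 1 -> legal
(1,3): no bracket -> illegal
(1,5): flips 1 -> legal
(2,1): flips 1 -> legal
(2,5): flips 1 -> legal
(3,1): no bracket -> illegal
(3,4): flips 1 -> legal
(3,5): no bracket -> illegal
B mobility = 6
-- W to move --
(0,3): no bracket -> illegal
(0,4): flips 1 -> legal
(0,5): no bracket -> illegal
(1,2): no bracket -> illegal
(1,3): no bracket -> illegal
(1,5): no bracket -> illegal
(2,1): no bracket -> illegal
(2,5): no bracket -> illegal
(3,1): no bracket -> illegal
(3,4): no bracket -> illegal
(4,1): no bracket -> illegal
(4,2): flips 2 -> legal
(4,4): flips 1 -> legal
(5,2): no bracket -> illegal
(5,3): no bracket -> illegal
(5,4): no bracket -> illegal
W mobility = 3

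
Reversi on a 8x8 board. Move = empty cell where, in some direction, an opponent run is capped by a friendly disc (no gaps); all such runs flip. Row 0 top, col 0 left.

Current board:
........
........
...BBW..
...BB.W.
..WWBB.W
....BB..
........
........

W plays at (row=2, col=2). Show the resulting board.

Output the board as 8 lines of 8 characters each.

Answer: ........
........
..WWWW..
...BB.W.
..WWBB.W
....BB..
........
........

Derivation:
Place W at (2,2); scan 8 dirs for brackets.
Dir NW: first cell '.' (not opp) -> no flip
Dir N: first cell '.' (not opp) -> no flip
Dir NE: first cell '.' (not opp) -> no flip
Dir W: first cell '.' (not opp) -> no flip
Dir E: opp run (2,3) (2,4) capped by W -> flip
Dir SW: first cell '.' (not opp) -> no flip
Dir S: first cell '.' (not opp) -> no flip
Dir SE: opp run (3,3) (4,4) (5,5), next='.' -> no flip
All flips: (2,3) (2,4)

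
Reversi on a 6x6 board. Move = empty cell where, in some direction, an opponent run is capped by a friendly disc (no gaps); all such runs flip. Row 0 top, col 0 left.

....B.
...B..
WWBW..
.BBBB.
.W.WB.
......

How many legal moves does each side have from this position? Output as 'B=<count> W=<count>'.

Answer: B=11 W=4

Derivation:
-- B to move --
(1,0): flips 1 -> legal
(1,1): flips 1 -> legal
(1,2): flips 1 -> legal
(1,4): flips 1 -> legal
(2,4): flips 1 -> legal
(3,0): no bracket -> illegal
(4,0): no bracket -> illegal
(4,2): flips 1 -> legal
(5,0): flips 1 -> legal
(5,1): flips 1 -> legal
(5,2): flips 1 -> legal
(5,3): flips 1 -> legal
(5,4): flips 1 -> legal
B mobility = 11
-- W to move --
(0,2): no bracket -> illegal
(0,3): flips 1 -> legal
(0,5): no bracket -> illegal
(1,1): no bracket -> illegal
(1,2): no bracket -> illegal
(1,4): no bracket -> illegal
(1,5): no bracket -> illegal
(2,4): no bracket -> illegal
(2,5): flips 1 -> legal
(3,0): no bracket -> illegal
(3,5): no bracket -> illegal
(4,0): no bracket -> illegal
(4,2): flips 1 -> legal
(4,5): flips 2 -> legal
(5,3): no bracket -> illegal
(5,4): no bracket -> illegal
(5,5): no bracket -> illegal
W mobility = 4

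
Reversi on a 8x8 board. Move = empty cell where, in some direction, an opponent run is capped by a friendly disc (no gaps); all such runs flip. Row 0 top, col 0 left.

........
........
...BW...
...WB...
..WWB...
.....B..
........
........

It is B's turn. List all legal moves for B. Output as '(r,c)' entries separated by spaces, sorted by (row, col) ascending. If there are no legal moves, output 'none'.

(1,3): no bracket -> illegal
(1,4): flips 1 -> legal
(1,5): no bracket -> illegal
(2,2): flips 1 -> legal
(2,5): flips 1 -> legal
(3,1): no bracket -> illegal
(3,2): flips 1 -> legal
(3,5): no bracket -> illegal
(4,1): flips 2 -> legal
(5,1): no bracket -> illegal
(5,2): flips 1 -> legal
(5,3): flips 2 -> legal
(5,4): no bracket -> illegal

Answer: (1,4) (2,2) (2,5) (3,2) (4,1) (5,2) (5,3)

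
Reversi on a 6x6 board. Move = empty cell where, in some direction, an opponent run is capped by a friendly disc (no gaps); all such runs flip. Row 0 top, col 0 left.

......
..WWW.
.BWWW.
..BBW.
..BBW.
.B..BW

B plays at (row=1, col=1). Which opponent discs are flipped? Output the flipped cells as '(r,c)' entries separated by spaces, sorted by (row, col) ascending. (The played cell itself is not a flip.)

Dir NW: first cell '.' (not opp) -> no flip
Dir N: first cell '.' (not opp) -> no flip
Dir NE: first cell '.' (not opp) -> no flip
Dir W: first cell '.' (not opp) -> no flip
Dir E: opp run (1,2) (1,3) (1,4), next='.' -> no flip
Dir SW: first cell '.' (not opp) -> no flip
Dir S: first cell 'B' (not opp) -> no flip
Dir SE: opp run (2,2) capped by B -> flip

Answer: (2,2)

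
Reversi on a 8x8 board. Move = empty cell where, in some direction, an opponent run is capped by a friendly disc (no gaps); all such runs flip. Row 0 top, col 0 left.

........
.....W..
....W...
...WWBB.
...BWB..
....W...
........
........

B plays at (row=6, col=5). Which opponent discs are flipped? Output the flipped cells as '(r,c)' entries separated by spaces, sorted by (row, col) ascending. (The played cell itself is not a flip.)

Answer: (5,4)

Derivation:
Dir NW: opp run (5,4) capped by B -> flip
Dir N: first cell '.' (not opp) -> no flip
Dir NE: first cell '.' (not opp) -> no flip
Dir W: first cell '.' (not opp) -> no flip
Dir E: first cell '.' (not opp) -> no flip
Dir SW: first cell '.' (not opp) -> no flip
Dir S: first cell '.' (not opp) -> no flip
Dir SE: first cell '.' (not opp) -> no flip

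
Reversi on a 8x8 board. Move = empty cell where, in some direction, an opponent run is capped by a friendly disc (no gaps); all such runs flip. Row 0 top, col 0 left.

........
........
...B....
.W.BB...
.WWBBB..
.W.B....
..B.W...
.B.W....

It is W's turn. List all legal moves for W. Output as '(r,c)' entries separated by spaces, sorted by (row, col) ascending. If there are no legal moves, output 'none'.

(1,2): no bracket -> illegal
(1,3): no bracket -> illegal
(1,4): no bracket -> illegal
(2,2): no bracket -> illegal
(2,4): flips 1 -> legal
(2,5): no bracket -> illegal
(3,2): no bracket -> illegal
(3,5): no bracket -> illegal
(3,6): no bracket -> illegal
(4,6): flips 3 -> legal
(5,2): no bracket -> illegal
(5,4): no bracket -> illegal
(5,5): no bracket -> illegal
(5,6): no bracket -> illegal
(6,0): no bracket -> illegal
(6,1): no bracket -> illegal
(6,3): no bracket -> illegal
(7,0): no bracket -> illegal
(7,2): no bracket -> illegal

Answer: (2,4) (4,6)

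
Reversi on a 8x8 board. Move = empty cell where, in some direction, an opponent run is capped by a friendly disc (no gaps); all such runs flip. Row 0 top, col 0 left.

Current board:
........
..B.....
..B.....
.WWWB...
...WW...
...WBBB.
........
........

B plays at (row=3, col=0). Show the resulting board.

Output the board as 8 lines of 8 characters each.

Answer: ........
..B.....
..B.....
BBBBB...
...WW...
...WBBB.
........
........

Derivation:
Place B at (3,0); scan 8 dirs for brackets.
Dir NW: edge -> no flip
Dir N: first cell '.' (not opp) -> no flip
Dir NE: first cell '.' (not opp) -> no flip
Dir W: edge -> no flip
Dir E: opp run (3,1) (3,2) (3,3) capped by B -> flip
Dir SW: edge -> no flip
Dir S: first cell '.' (not opp) -> no flip
Dir SE: first cell '.' (not opp) -> no flip
All flips: (3,1) (3,2) (3,3)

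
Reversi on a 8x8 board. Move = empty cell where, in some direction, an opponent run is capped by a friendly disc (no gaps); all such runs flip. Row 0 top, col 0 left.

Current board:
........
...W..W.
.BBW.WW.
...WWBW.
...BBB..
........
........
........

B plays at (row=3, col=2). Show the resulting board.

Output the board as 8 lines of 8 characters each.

Place B at (3,2); scan 8 dirs for brackets.
Dir NW: first cell 'B' (not opp) -> no flip
Dir N: first cell 'B' (not opp) -> no flip
Dir NE: opp run (2,3), next='.' -> no flip
Dir W: first cell '.' (not opp) -> no flip
Dir E: opp run (3,3) (3,4) capped by B -> flip
Dir SW: first cell '.' (not opp) -> no flip
Dir S: first cell '.' (not opp) -> no flip
Dir SE: first cell 'B' (not opp) -> no flip
All flips: (3,3) (3,4)

Answer: ........
...W..W.
.BBW.WW.
..BBBBW.
...BBB..
........
........
........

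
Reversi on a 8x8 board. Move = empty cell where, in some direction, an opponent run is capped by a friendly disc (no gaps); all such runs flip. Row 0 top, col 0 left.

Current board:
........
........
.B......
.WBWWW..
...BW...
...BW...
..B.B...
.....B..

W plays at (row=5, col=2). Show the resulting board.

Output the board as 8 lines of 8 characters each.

Place W at (5,2); scan 8 dirs for brackets.
Dir NW: first cell '.' (not opp) -> no flip
Dir N: first cell '.' (not opp) -> no flip
Dir NE: opp run (4,3) capped by W -> flip
Dir W: first cell '.' (not opp) -> no flip
Dir E: opp run (5,3) capped by W -> flip
Dir SW: first cell '.' (not opp) -> no flip
Dir S: opp run (6,2), next='.' -> no flip
Dir SE: first cell '.' (not opp) -> no flip
All flips: (4,3) (5,3)

Answer: ........
........
.B......
.WBWWW..
...WW...
..WWW...
..B.B...
.....B..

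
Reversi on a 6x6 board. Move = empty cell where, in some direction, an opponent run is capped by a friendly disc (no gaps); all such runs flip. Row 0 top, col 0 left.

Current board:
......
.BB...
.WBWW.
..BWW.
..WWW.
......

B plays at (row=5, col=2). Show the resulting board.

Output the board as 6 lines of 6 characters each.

Place B at (5,2); scan 8 dirs for brackets.
Dir NW: first cell '.' (not opp) -> no flip
Dir N: opp run (4,2) capped by B -> flip
Dir NE: opp run (4,3) (3,4), next='.' -> no flip
Dir W: first cell '.' (not opp) -> no flip
Dir E: first cell '.' (not opp) -> no flip
Dir SW: edge -> no flip
Dir S: edge -> no flip
Dir SE: edge -> no flip
All flips: (4,2)

Answer: ......
.BB...
.WBWW.
..BWW.
..BWW.
..B...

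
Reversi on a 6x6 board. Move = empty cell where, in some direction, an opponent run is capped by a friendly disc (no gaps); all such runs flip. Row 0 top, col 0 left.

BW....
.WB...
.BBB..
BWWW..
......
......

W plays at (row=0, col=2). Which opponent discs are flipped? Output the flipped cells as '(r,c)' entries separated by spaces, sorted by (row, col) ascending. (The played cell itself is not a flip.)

Dir NW: edge -> no flip
Dir N: edge -> no flip
Dir NE: edge -> no flip
Dir W: first cell 'W' (not opp) -> no flip
Dir E: first cell '.' (not opp) -> no flip
Dir SW: first cell 'W' (not opp) -> no flip
Dir S: opp run (1,2) (2,2) capped by W -> flip
Dir SE: first cell '.' (not opp) -> no flip

Answer: (1,2) (2,2)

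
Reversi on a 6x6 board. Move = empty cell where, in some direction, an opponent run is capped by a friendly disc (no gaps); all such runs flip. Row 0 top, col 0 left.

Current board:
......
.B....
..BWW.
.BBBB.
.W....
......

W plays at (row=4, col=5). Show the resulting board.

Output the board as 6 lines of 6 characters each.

Place W at (4,5); scan 8 dirs for brackets.
Dir NW: opp run (3,4) capped by W -> flip
Dir N: first cell '.' (not opp) -> no flip
Dir NE: edge -> no flip
Dir W: first cell '.' (not opp) -> no flip
Dir E: edge -> no flip
Dir SW: first cell '.' (not opp) -> no flip
Dir S: first cell '.' (not opp) -> no flip
Dir SE: edge -> no flip
All flips: (3,4)

Answer: ......
.B....
..BWW.
.BBBW.
.W...W
......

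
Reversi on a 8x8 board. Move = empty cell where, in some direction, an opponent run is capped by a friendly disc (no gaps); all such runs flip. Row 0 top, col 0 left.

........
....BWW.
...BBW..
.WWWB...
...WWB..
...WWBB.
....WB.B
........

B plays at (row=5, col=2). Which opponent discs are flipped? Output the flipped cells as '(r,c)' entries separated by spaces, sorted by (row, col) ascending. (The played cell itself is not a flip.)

Answer: (4,3) (5,3) (5,4)

Derivation:
Dir NW: first cell '.' (not opp) -> no flip
Dir N: first cell '.' (not opp) -> no flip
Dir NE: opp run (4,3) capped by B -> flip
Dir W: first cell '.' (not opp) -> no flip
Dir E: opp run (5,3) (5,4) capped by B -> flip
Dir SW: first cell '.' (not opp) -> no flip
Dir S: first cell '.' (not opp) -> no flip
Dir SE: first cell '.' (not opp) -> no flip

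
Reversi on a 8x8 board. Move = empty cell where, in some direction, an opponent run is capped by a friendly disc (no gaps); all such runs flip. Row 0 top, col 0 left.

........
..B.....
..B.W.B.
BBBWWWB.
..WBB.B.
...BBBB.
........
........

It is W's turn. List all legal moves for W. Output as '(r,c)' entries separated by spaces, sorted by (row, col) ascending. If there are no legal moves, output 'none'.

Answer: (0,2) (1,1) (1,7) (2,0) (3,7) (4,5) (5,2) (5,7) (6,2) (6,3) (6,4) (6,6)

Derivation:
(0,1): no bracket -> illegal
(0,2): flips 3 -> legal
(0,3): no bracket -> illegal
(1,1): flips 1 -> legal
(1,3): no bracket -> illegal
(1,5): no bracket -> illegal
(1,6): no bracket -> illegal
(1,7): flips 1 -> legal
(2,0): flips 1 -> legal
(2,1): no bracket -> illegal
(2,3): no bracket -> illegal
(2,5): no bracket -> illegal
(2,7): no bracket -> illegal
(3,7): flips 1 -> legal
(4,0): no bracket -> illegal
(4,1): no bracket -> illegal
(4,5): flips 2 -> legal
(4,7): no bracket -> illegal
(5,2): flips 1 -> legal
(5,7): flips 1 -> legal
(6,2): flips 2 -> legal
(6,3): flips 2 -> legal
(6,4): flips 3 -> legal
(6,5): no bracket -> illegal
(6,6): flips 2 -> legal
(6,7): no bracket -> illegal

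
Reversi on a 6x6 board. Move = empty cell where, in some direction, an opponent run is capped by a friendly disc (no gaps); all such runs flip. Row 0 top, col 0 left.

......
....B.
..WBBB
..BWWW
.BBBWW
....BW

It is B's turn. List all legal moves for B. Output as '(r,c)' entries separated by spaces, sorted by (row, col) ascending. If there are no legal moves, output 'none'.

(1,1): no bracket -> illegal
(1,2): flips 1 -> legal
(1,3): no bracket -> illegal
(2,1): flips 1 -> legal
(3,1): no bracket -> illegal
(5,3): no bracket -> illegal

Answer: (1,2) (2,1)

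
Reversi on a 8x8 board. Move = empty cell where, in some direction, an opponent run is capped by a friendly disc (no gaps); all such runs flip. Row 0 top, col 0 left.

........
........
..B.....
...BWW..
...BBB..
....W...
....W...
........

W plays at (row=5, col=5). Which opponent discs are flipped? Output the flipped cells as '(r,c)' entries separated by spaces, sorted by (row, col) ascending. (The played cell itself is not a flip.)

Dir NW: opp run (4,4) (3,3) (2,2), next='.' -> no flip
Dir N: opp run (4,5) capped by W -> flip
Dir NE: first cell '.' (not opp) -> no flip
Dir W: first cell 'W' (not opp) -> no flip
Dir E: first cell '.' (not opp) -> no flip
Dir SW: first cell 'W' (not opp) -> no flip
Dir S: first cell '.' (not opp) -> no flip
Dir SE: first cell '.' (not opp) -> no flip

Answer: (4,5)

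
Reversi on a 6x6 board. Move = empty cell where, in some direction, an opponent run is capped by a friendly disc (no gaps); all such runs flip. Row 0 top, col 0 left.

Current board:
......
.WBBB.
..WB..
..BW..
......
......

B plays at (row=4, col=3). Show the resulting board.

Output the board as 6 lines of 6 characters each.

Answer: ......
.WBBB.
..WB..
..BB..
...B..
......

Derivation:
Place B at (4,3); scan 8 dirs for brackets.
Dir NW: first cell 'B' (not opp) -> no flip
Dir N: opp run (3,3) capped by B -> flip
Dir NE: first cell '.' (not opp) -> no flip
Dir W: first cell '.' (not opp) -> no flip
Dir E: first cell '.' (not opp) -> no flip
Dir SW: first cell '.' (not opp) -> no flip
Dir S: first cell '.' (not opp) -> no flip
Dir SE: first cell '.' (not opp) -> no flip
All flips: (3,3)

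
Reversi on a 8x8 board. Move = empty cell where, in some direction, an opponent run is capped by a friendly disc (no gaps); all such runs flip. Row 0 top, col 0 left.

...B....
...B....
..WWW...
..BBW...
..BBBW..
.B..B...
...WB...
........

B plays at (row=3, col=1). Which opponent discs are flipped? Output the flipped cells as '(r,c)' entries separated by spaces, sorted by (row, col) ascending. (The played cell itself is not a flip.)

Answer: (2,2)

Derivation:
Dir NW: first cell '.' (not opp) -> no flip
Dir N: first cell '.' (not opp) -> no flip
Dir NE: opp run (2,2) capped by B -> flip
Dir W: first cell '.' (not opp) -> no flip
Dir E: first cell 'B' (not opp) -> no flip
Dir SW: first cell '.' (not opp) -> no flip
Dir S: first cell '.' (not opp) -> no flip
Dir SE: first cell 'B' (not opp) -> no flip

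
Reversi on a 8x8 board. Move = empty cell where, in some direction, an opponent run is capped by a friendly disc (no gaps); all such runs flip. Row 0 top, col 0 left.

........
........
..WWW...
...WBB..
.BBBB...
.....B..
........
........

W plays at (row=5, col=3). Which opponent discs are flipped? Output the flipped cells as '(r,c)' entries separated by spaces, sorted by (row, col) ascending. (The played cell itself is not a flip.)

Dir NW: opp run (4,2), next='.' -> no flip
Dir N: opp run (4,3) capped by W -> flip
Dir NE: opp run (4,4) (3,5), next='.' -> no flip
Dir W: first cell '.' (not opp) -> no flip
Dir E: first cell '.' (not opp) -> no flip
Dir SW: first cell '.' (not opp) -> no flip
Dir S: first cell '.' (not opp) -> no flip
Dir SE: first cell '.' (not opp) -> no flip

Answer: (4,3)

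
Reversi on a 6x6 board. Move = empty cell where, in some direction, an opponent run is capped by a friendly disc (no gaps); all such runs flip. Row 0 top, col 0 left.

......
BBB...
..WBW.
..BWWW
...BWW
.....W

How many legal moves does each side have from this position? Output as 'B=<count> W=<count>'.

-- B to move --
(1,3): no bracket -> illegal
(1,4): no bracket -> illegal
(1,5): no bracket -> illegal
(2,1): flips 1 -> legal
(2,5): flips 2 -> legal
(3,1): no bracket -> illegal
(4,2): no bracket -> illegal
(5,3): no bracket -> illegal
(5,4): no bracket -> illegal
B mobility = 2
-- W to move --
(0,0): flips 1 -> legal
(0,1): flips 2 -> legal
(0,2): flips 1 -> legal
(0,3): no bracket -> illegal
(1,3): flips 1 -> legal
(1,4): no bracket -> illegal
(2,0): no bracket -> illegal
(2,1): no bracket -> illegal
(3,1): flips 1 -> legal
(4,1): no bracket -> illegal
(4,2): flips 2 -> legal
(5,2): flips 1 -> legal
(5,3): flips 1 -> legal
(5,4): no bracket -> illegal
W mobility = 8

Answer: B=2 W=8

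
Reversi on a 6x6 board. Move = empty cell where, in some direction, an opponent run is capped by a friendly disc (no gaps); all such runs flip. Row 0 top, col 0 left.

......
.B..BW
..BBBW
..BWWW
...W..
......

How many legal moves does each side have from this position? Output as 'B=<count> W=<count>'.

Answer: B=5 W=7

Derivation:
-- B to move --
(0,4): no bracket -> illegal
(0,5): no bracket -> illegal
(4,2): flips 1 -> legal
(4,4): flips 2 -> legal
(4,5): flips 1 -> legal
(5,2): no bracket -> illegal
(5,3): flips 2 -> legal
(5,4): flips 1 -> legal
B mobility = 5
-- W to move --
(0,0): flips 2 -> legal
(0,1): no bracket -> illegal
(0,2): no bracket -> illegal
(0,3): flips 1 -> legal
(0,4): flips 2 -> legal
(0,5): no bracket -> illegal
(1,0): no bracket -> illegal
(1,2): flips 1 -> legal
(1,3): flips 3 -> legal
(2,0): no bracket -> illegal
(2,1): flips 4 -> legal
(3,1): flips 1 -> legal
(4,1): no bracket -> illegal
(4,2): no bracket -> illegal
W mobility = 7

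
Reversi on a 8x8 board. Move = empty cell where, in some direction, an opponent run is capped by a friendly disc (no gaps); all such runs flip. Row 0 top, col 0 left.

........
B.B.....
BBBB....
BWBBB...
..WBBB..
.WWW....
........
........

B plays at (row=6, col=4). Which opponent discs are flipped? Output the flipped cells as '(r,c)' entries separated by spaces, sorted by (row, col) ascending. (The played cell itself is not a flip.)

Answer: (3,1) (4,2) (5,3)

Derivation:
Dir NW: opp run (5,3) (4,2) (3,1) capped by B -> flip
Dir N: first cell '.' (not opp) -> no flip
Dir NE: first cell '.' (not opp) -> no flip
Dir W: first cell '.' (not opp) -> no flip
Dir E: first cell '.' (not opp) -> no flip
Dir SW: first cell '.' (not opp) -> no flip
Dir S: first cell '.' (not opp) -> no flip
Dir SE: first cell '.' (not opp) -> no flip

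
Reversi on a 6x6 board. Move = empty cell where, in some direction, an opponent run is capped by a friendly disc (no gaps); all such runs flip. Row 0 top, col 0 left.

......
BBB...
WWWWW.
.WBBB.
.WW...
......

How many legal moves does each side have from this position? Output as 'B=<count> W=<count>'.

Answer: B=7 W=8

Derivation:
-- B to move --
(1,3): flips 1 -> legal
(1,4): flips 2 -> legal
(1,5): flips 1 -> legal
(2,5): no bracket -> illegal
(3,0): flips 3 -> legal
(3,5): no bracket -> illegal
(4,0): no bracket -> illegal
(4,3): no bracket -> illegal
(5,0): flips 1 -> legal
(5,1): flips 4 -> legal
(5,2): flips 1 -> legal
(5,3): no bracket -> illegal
B mobility = 7
-- W to move --
(0,0): flips 2 -> legal
(0,1): flips 2 -> legal
(0,2): flips 2 -> legal
(0,3): flips 1 -> legal
(1,3): no bracket -> illegal
(2,5): no bracket -> illegal
(3,5): flips 3 -> legal
(4,3): flips 2 -> legal
(4,4): flips 2 -> legal
(4,5): flips 1 -> legal
W mobility = 8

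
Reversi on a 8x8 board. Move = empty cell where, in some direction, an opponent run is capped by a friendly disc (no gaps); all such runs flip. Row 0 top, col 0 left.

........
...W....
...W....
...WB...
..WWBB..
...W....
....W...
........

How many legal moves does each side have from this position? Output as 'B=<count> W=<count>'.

Answer: B=6 W=5

Derivation:
-- B to move --
(0,2): no bracket -> illegal
(0,3): no bracket -> illegal
(0,4): no bracket -> illegal
(1,2): flips 1 -> legal
(1,4): no bracket -> illegal
(2,2): flips 1 -> legal
(2,4): no bracket -> illegal
(3,1): no bracket -> illegal
(3,2): flips 1 -> legal
(4,1): flips 2 -> legal
(5,1): no bracket -> illegal
(5,2): flips 1 -> legal
(5,4): no bracket -> illegal
(5,5): no bracket -> illegal
(6,2): flips 1 -> legal
(6,3): no bracket -> illegal
(6,5): no bracket -> illegal
(7,3): no bracket -> illegal
(7,4): no bracket -> illegal
(7,5): no bracket -> illegal
B mobility = 6
-- W to move --
(2,4): no bracket -> illegal
(2,5): flips 1 -> legal
(3,5): flips 2 -> legal
(3,6): no bracket -> illegal
(4,6): flips 2 -> legal
(5,4): no bracket -> illegal
(5,5): flips 1 -> legal
(5,6): flips 2 -> legal
W mobility = 5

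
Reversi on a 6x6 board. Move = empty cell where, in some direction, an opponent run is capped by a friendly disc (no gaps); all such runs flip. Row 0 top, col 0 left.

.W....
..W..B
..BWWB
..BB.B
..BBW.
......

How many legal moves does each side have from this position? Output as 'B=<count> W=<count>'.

Answer: B=6 W=6

Derivation:
-- B to move --
(0,0): no bracket -> illegal
(0,2): flips 1 -> legal
(0,3): no bracket -> illegal
(1,0): no bracket -> illegal
(1,1): no bracket -> illegal
(1,3): flips 2 -> legal
(1,4): flips 1 -> legal
(2,1): no bracket -> illegal
(3,4): no bracket -> illegal
(4,5): flips 1 -> legal
(5,3): flips 1 -> legal
(5,4): no bracket -> illegal
(5,5): flips 1 -> legal
B mobility = 6
-- W to move --
(0,4): no bracket -> illegal
(0,5): no bracket -> illegal
(1,1): flips 2 -> legal
(1,3): no bracket -> illegal
(1,4): no bracket -> illegal
(2,1): flips 1 -> legal
(3,1): no bracket -> illegal
(3,4): no bracket -> illegal
(4,1): flips 3 -> legal
(4,5): no bracket -> illegal
(5,1): flips 2 -> legal
(5,2): flips 3 -> legal
(5,3): flips 2 -> legal
(5,4): no bracket -> illegal
W mobility = 6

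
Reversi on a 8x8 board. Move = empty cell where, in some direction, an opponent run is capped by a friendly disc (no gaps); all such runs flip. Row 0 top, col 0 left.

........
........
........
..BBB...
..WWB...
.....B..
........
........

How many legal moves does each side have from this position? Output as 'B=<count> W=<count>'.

Answer: B=5 W=6

Derivation:
-- B to move --
(3,1): no bracket -> illegal
(4,1): flips 2 -> legal
(5,1): flips 1 -> legal
(5,2): flips 2 -> legal
(5,3): flips 1 -> legal
(5,4): flips 1 -> legal
B mobility = 5
-- W to move --
(2,1): flips 1 -> legal
(2,2): flips 1 -> legal
(2,3): flips 1 -> legal
(2,4): flips 1 -> legal
(2,5): flips 1 -> legal
(3,1): no bracket -> illegal
(3,5): no bracket -> illegal
(4,1): no bracket -> illegal
(4,5): flips 1 -> legal
(4,6): no bracket -> illegal
(5,3): no bracket -> illegal
(5,4): no bracket -> illegal
(5,6): no bracket -> illegal
(6,4): no bracket -> illegal
(6,5): no bracket -> illegal
(6,6): no bracket -> illegal
W mobility = 6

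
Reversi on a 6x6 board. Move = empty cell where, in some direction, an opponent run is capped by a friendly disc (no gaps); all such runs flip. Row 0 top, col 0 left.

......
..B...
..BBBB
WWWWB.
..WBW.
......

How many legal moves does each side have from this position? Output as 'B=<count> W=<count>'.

-- B to move --
(2,0): no bracket -> illegal
(2,1): flips 1 -> legal
(3,5): no bracket -> illegal
(4,0): flips 1 -> legal
(4,1): flips 2 -> legal
(4,5): flips 1 -> legal
(5,1): flips 2 -> legal
(5,2): flips 2 -> legal
(5,3): no bracket -> illegal
(5,4): flips 1 -> legal
(5,5): flips 2 -> legal
B mobility = 8
-- W to move --
(0,1): no bracket -> illegal
(0,2): flips 2 -> legal
(0,3): no bracket -> illegal
(1,1): flips 1 -> legal
(1,3): flips 2 -> legal
(1,4): flips 3 -> legal
(1,5): flips 1 -> legal
(2,1): no bracket -> illegal
(3,5): flips 1 -> legal
(4,5): no bracket -> illegal
(5,2): no bracket -> illegal
(5,3): flips 1 -> legal
(5,4): flips 1 -> legal
W mobility = 8

Answer: B=8 W=8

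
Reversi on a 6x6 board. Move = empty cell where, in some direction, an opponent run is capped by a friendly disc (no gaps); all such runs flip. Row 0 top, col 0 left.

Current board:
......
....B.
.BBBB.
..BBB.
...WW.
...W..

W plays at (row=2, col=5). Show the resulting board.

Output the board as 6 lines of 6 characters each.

Place W at (2,5); scan 8 dirs for brackets.
Dir NW: opp run (1,4), next='.' -> no flip
Dir N: first cell '.' (not opp) -> no flip
Dir NE: edge -> no flip
Dir W: opp run (2,4) (2,3) (2,2) (2,1), next='.' -> no flip
Dir E: edge -> no flip
Dir SW: opp run (3,4) capped by W -> flip
Dir S: first cell '.' (not opp) -> no flip
Dir SE: edge -> no flip
All flips: (3,4)

Answer: ......
....B.
.BBBBW
..BBW.
...WW.
...W..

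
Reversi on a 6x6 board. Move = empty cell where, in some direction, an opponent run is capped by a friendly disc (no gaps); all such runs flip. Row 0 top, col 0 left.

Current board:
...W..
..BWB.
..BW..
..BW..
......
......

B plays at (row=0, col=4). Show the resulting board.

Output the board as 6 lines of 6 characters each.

Place B at (0,4); scan 8 dirs for brackets.
Dir NW: edge -> no flip
Dir N: edge -> no flip
Dir NE: edge -> no flip
Dir W: opp run (0,3), next='.' -> no flip
Dir E: first cell '.' (not opp) -> no flip
Dir SW: opp run (1,3) capped by B -> flip
Dir S: first cell 'B' (not opp) -> no flip
Dir SE: first cell '.' (not opp) -> no flip
All flips: (1,3)

Answer: ...WB.
..BBB.
..BW..
..BW..
......
......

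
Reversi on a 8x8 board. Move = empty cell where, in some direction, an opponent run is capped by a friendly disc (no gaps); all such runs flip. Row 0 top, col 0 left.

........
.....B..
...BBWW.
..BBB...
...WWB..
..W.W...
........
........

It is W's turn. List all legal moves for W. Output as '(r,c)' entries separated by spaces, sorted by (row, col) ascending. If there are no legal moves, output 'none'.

(0,4): flips 1 -> legal
(0,5): flips 1 -> legal
(0,6): no bracket -> illegal
(1,2): no bracket -> illegal
(1,3): flips 2 -> legal
(1,4): flips 2 -> legal
(1,6): no bracket -> illegal
(2,1): flips 1 -> legal
(2,2): flips 3 -> legal
(3,1): no bracket -> illegal
(3,5): no bracket -> illegal
(3,6): flips 1 -> legal
(4,1): no bracket -> illegal
(4,2): no bracket -> illegal
(4,6): flips 1 -> legal
(5,5): no bracket -> illegal
(5,6): no bracket -> illegal

Answer: (0,4) (0,5) (1,3) (1,4) (2,1) (2,2) (3,6) (4,6)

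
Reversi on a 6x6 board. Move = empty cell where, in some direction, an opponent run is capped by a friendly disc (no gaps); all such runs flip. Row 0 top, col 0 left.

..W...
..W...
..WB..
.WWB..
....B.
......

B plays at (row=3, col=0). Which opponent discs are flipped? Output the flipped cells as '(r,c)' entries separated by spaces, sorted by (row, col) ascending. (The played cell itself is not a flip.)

Dir NW: edge -> no flip
Dir N: first cell '.' (not opp) -> no flip
Dir NE: first cell '.' (not opp) -> no flip
Dir W: edge -> no flip
Dir E: opp run (3,1) (3,2) capped by B -> flip
Dir SW: edge -> no flip
Dir S: first cell '.' (not opp) -> no flip
Dir SE: first cell '.' (not opp) -> no flip

Answer: (3,1) (3,2)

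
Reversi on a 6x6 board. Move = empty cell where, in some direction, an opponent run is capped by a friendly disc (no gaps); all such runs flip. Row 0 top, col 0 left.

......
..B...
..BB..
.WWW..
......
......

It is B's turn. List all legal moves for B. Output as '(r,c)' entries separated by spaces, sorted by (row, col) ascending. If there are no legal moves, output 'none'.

Answer: (4,0) (4,1) (4,2) (4,3) (4,4)

Derivation:
(2,0): no bracket -> illegal
(2,1): no bracket -> illegal
(2,4): no bracket -> illegal
(3,0): no bracket -> illegal
(3,4): no bracket -> illegal
(4,0): flips 1 -> legal
(4,1): flips 1 -> legal
(4,2): flips 1 -> legal
(4,3): flips 1 -> legal
(4,4): flips 1 -> legal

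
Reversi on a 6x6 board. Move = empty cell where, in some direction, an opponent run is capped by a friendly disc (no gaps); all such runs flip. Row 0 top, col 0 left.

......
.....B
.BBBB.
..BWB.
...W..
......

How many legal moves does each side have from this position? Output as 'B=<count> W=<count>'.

-- B to move --
(4,2): flips 1 -> legal
(4,4): flips 1 -> legal
(5,2): flips 1 -> legal
(5,3): flips 2 -> legal
(5,4): flips 1 -> legal
B mobility = 5
-- W to move --
(0,4): no bracket -> illegal
(0,5): no bracket -> illegal
(1,0): flips 2 -> legal
(1,1): flips 1 -> legal
(1,2): no bracket -> illegal
(1,3): flips 1 -> legal
(1,4): no bracket -> illegal
(2,0): no bracket -> illegal
(2,5): flips 1 -> legal
(3,0): no bracket -> illegal
(3,1): flips 1 -> legal
(3,5): flips 1 -> legal
(4,1): no bracket -> illegal
(4,2): no bracket -> illegal
(4,4): no bracket -> illegal
(4,5): no bracket -> illegal
W mobility = 6

Answer: B=5 W=6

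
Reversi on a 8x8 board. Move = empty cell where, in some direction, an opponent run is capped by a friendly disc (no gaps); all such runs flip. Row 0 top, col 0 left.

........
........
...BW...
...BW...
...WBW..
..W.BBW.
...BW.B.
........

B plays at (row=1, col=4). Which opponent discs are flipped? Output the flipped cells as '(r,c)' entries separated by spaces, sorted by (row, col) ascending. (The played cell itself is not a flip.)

Dir NW: first cell '.' (not opp) -> no flip
Dir N: first cell '.' (not opp) -> no flip
Dir NE: first cell '.' (not opp) -> no flip
Dir W: first cell '.' (not opp) -> no flip
Dir E: first cell '.' (not opp) -> no flip
Dir SW: first cell 'B' (not opp) -> no flip
Dir S: opp run (2,4) (3,4) capped by B -> flip
Dir SE: first cell '.' (not opp) -> no flip

Answer: (2,4) (3,4)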